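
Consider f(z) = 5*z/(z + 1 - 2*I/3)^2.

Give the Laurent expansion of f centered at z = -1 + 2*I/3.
Put w = z - (-1 + 2*I/3), i.e. z = w - 1 + 2*I/3. The denominator is w^2, so it suffices to rewrite the numerator in powers of w.

P(z) = 5*z
P(w - 1 + 2*I/3) = -5 + 10*I/3 + 5*w

Dividing each term by w^2:
  f = (-5 + 10*I/3)/w^2 + 5/w

Substituting back w = z + 1 - 2*I/3:
  f(z) = (-5 + 10*I/3)/(z + 1 - 2*I/3)^2 + 5/(z + 1 - 2*I/3)

The series is finite because the numerator is a polynomial; the negative powers form the principal part, and the coefficient of 1/(z + 1 - 2*I/3) gives Res(f, -1 + 2*I/3) = 5.

Final answer: (-5 + 10*I/3)/(z + 1 - 2*I/3)^2 + 5/(z + 1 - 2*I/3)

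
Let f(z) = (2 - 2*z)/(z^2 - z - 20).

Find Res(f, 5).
Write f(z) = P(z)/Q(z) with P(z) = 2 - 2*z and Q(z) = z^2 - z - 20.
The denominator factors as Q(z) = (z - 5)*(z + 4), so z = 5 is a simple zero of Q and P is analytic there; z = 5 is therefore a simple pole and
  Res(f, z₀) = P(z₀)/Q'(z₀).

Q'(z) = 2*z - 1, so Q'(5) = 9.
P(5) = -8.

Res(f, 5) = (-8)/(9) = -8/9

Final answer: -8/9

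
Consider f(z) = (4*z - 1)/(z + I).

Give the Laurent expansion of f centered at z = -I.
Put w = z - (-I), i.e. z = w - I. The denominator is w, so it suffices to rewrite the numerator in powers of w.

P(z) = 4*z - 1
P(w - I) = -1 - 4*I + 4*w

Dividing each term by w:
  f = (-1 - 4*I)/w + 4

Substituting back w = z + I:
  f(z) = (-1 - 4*I)/(z + I) + 4

The series is finite because the numerator is a polynomial; the negative powers form the principal part, and the coefficient of 1/(z + I) gives Res(f, -I) = -1 - 4*I.

Final answer: (-1 - 4*I)/(z + I) + 4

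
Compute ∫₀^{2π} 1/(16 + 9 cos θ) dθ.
Let J = ∫₀^{2π} dθ/(16 + 9 cos θ).
Put z = e^{iθ}: then cos θ = (z + 1/z)/2, dθ = dz/(iz), and z runs once counterclockwise around |z| = 1:
  J = ∮_{|z|=1} 1/(16 + 9*(z + 1/z)/2) · dz/(iz) = (2/i) ∮_{|z|=1} dz/(9*z^2 + 32*z + 9).
The roots of 9*z^2 + 32*z + 9 are z = (-16 ± sqrt(16^2 - 9^2))/9, with sqrt(175) = 5*sqrt(7); their product is 1, so only z₊ = -16/9 + 5*sqrt(7)/9 lies inside the unit circle (z₋ = -16/9 - 5*sqrt(7)/9 lies outside).
z₊ is a simple zero of q(z) = 9*z^2 + 32*z + 9, so Res(1/q, z₊) = 1/q'(z₊) with q'(z) = 18*z + 32; and q'(z₊) = 9*(z₊ - z₋) = 10*sqrt(7).
Therefore J = (2/i) · 2πi · 1/(10*sqrt(7)) = 2*pi/(5*sqrt(7)) = 2*sqrt(7)*pi/35

Final answer: 2*sqrt(7)*pi/35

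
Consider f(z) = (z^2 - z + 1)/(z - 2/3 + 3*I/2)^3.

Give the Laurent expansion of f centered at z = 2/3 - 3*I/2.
Put w = z - (2/3 - 3*I/2), i.e. z = w + 2/3 - 3*I/2. The denominator is w^3, so it suffices to rewrite the numerator in powers of w.

P(z) = z^2 - z + 1
P(w + 2/3 - 3*I/2) = -53/36 - I/2 + (1/3 - 3*I)*w + w^2

Dividing each term by w^3:
  f = (-53/36 - I/2)/w^3 + (1/3 - 3*I)/w^2 + 1/w

Substituting back w = z - 2/3 + 3*I/2:
  f(z) = (-53/36 - I/2)/(z - 2/3 + 3*I/2)^3 + (1/3 - 3*I)/(z - 2/3 + 3*I/2)^2 + 1/(z - 2/3 + 3*I/2)

The series is finite because the numerator is a polynomial; the negative powers form the principal part, and the coefficient of 1/(z - 2/3 + 3*I/2) gives Res(f, 2/3 - 3*I/2) = 1.

Final answer: (-53/36 - I/2)/(z - 2/3 + 3*I/2)^3 + (1/3 - 3*I)/(z - 2/3 + 3*I/2)^2 + 1/(z - 2/3 + 3*I/2)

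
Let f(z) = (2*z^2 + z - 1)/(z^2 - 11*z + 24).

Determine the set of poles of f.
{3, 8}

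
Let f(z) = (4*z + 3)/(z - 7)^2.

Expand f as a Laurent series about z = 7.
Put w = z - (7), i.e. z = w + 7. The denominator is w^2, so it suffices to rewrite the numerator in powers of w.

P(z) = 4*z + 3
P(w + 7) = 31 + 4*w

Dividing each term by w^2:
  f = 31/w^2 + 4/w

Substituting back w = z - 7:
  f(z) = 31/(z - 7)^2 + 4/(z - 7)

The series is finite because the numerator is a polynomial; the negative powers form the principal part, and the coefficient of 1/(z - 7) gives Res(f, 7) = 4.

Final answer: 31/(z - 7)^2 + 4/(z - 7)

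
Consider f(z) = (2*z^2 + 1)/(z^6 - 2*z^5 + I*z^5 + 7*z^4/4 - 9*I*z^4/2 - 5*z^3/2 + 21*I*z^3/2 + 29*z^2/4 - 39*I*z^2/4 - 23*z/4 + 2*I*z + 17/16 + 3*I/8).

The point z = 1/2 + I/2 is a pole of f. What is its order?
Factor the denominator:
  z^6 - 2*z^5 + I*z^5 + 7*z^4/4 - 9*I*z^4/2 - 5*z^3/2 + 21*I*z^3/2 + 29*z^2/4 - 39*I*z^2/4 - 23*z/4 + 2*I*z + 17/16 + 3*I/8 = (z - 1/2 - I/2)^4*(z - 3/2 + I)*(z + 3/2 + 2*I)

The numerator P(z) = 2*z^2 + 1 has P(1/2 + I/2) = 1 + I ≠ 0, so no factor of (z - 1/2 - I/2) cancels.
Near z = 1/2 + I/2 we can therefore write f(z) = g(z)/(z - 1/2 - I/2)^4 with g analytic at 1/2 + I/2 and g(1/2 + I/2) ≠ 0 (g is the numerator divided by the remaining denominator factors).

Hence z = 1/2 + I/2 is a pole of order 4.

Final answer: 4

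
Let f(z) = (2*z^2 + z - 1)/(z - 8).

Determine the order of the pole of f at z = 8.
Factor the denominator:
  z - 8 = (z - 8)

The numerator P(z) = 2*z^2 + z - 1 has P(8) = 135 ≠ 0, so no factor of (z - 8) cancels.
Near z = 8 we can therefore write f(z) = g(z)/(z - 8) with g analytic at 8 and g(8) ≠ 0 (g is just the numerator).

Hence z = 8 is a pole of order 1.

Final answer: 1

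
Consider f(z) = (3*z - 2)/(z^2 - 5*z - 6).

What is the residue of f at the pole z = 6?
Write f(z) = P(z)/Q(z) with P(z) = 3*z - 2 and Q(z) = z^2 - 5*z - 6.
The denominator factors as Q(z) = (z + 1)*(z - 6), so z = 6 is a simple zero of Q and P is analytic there; z = 6 is therefore a simple pole and
  Res(f, z₀) = P(z₀)/Q'(z₀).

Q'(z) = 2*z - 5, so Q'(6) = 7.
P(6) = 16.

Res(f, 6) = (16)/(7) = 16/7

Final answer: 16/7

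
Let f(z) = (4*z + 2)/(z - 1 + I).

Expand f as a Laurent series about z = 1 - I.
Put w = z - (1 - I), i.e. z = w + 1 - I. The denominator is w, so it suffices to rewrite the numerator in powers of w.

P(z) = 4*z + 2
P(w + 1 - I) = 6 - 4*I + 4*w

Dividing each term by w:
  f = (6 - 4*I)/w + 4

Substituting back w = z - 1 + I:
  f(z) = (6 - 4*I)/(z - 1 + I) + 4

The series is finite because the numerator is a polynomial; the negative powers form the principal part, and the coefficient of 1/(z - 1 + I) gives Res(f, 1 - I) = 6 - 4*I.

Final answer: (6 - 4*I)/(z - 1 + I) + 4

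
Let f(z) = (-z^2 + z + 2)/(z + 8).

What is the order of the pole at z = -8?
Factor the denominator:
  z + 8 = (z + 8)

The numerator P(z) = -z^2 + z + 2 has P(-8) = -70 ≠ 0, so no factor of (z + 8) cancels.
Near z = -8 we can therefore write f(z) = g(z)/(z + 8) with g analytic at -8 and g(-8) ≠ 0 (g is just the numerator).

Hence z = -8 is a pole of order 1.

Final answer: 1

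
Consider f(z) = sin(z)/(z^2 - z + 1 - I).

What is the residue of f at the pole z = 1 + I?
Write f(z) = P(z)/Q(z) with P(z) = sin(z) and Q(z) = z^2 - z + 1 - I.
The denominator factors as Q(z) = (z - 1 - I)*(z + I), so z = 1 + I is a simple zero of Q and P is analytic there; z = 1 + I is therefore a simple pole and
  Res(f, z₀) = P(z₀)/Q'(z₀).

Q'(z) = 2*z - 1, so Q'(1 + I) = 1 + 2*I.
P(1 + I) = sin(1 + I).

Res(f, 1 + I) = (sin(1 + I))/(1 + 2*I) = (1/5 - 2*I/5)*sin(1 + I)

Final answer: (1/5 - 2*I/5)*sin(1 + I)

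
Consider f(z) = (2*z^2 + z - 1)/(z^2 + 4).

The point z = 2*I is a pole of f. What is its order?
Factor the denominator:
  z^2 + 4 = (z - 2*I)*(z + 2*I)

The numerator P(z) = 2*z^2 + z - 1 has P(2*I) = -9 + 2*I ≠ 0, so no factor of (z - 2*I) cancels.
Near z = 2*I we can therefore write f(z) = g(z)/(z - 2*I) with g analytic at 2*I and g(2*I) ≠ 0 (g is the numerator divided by the remaining denominator factors).

Hence z = 2*I is a pole of order 1.

Final answer: 1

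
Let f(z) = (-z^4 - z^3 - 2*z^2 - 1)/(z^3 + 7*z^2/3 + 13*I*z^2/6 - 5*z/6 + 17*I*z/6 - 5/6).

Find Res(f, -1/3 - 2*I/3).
Write f(z) = P(z)/Q(z) with P(z) = -z^4 - z^3 - 2*z^2 - 1 and Q(z) = z^3 + 7*z^2/3 + 13*I*z^2/6 - 5*z/6 + 17*I*z/6 - 5/6.
The denominator factors as Q(z) = (z + 2 + I)*(z + I/2)*(z + 1/3 + 2*I/3), so z = -1/3 - 2*I/3 is a simple zero of Q and P is analytic there; z = -1/3 - 2*I/3 is therefore a simple pole and
  Res(f, z₀) = P(z₀)/Q'(z₀).

Q'(z) = 3*z^2 + 14*z/3 + 13*I*z/3 - 5/6 + 17*I/6, so Q'(-1/3 - 2*I/3) = -1/2 - 7*I/18.
P(-1/3 - 2*I/3) = -53/81 - 2*I/3.

Res(f, -1/3 - 2*I/3) = (-53/81 - 2*I/3)/(-1/2 - 7*I/18) = 19/13 + 23*I/117

Final answer: 19/13 + 23*I/117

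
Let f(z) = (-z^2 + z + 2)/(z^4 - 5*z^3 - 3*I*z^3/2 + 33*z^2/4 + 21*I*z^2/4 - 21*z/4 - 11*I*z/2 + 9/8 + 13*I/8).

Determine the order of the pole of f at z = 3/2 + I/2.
Factor the denominator:
  z^4 - 5*z^3 - 3*I*z^3/2 + 33*z^2/4 + 21*I*z^2/4 - 21*z/4 - 11*I*z/2 + 9/8 + 13*I/8 = (z - 3/2 - I/2)^3*(z - 1/2)

The numerator P(z) = -z^2 + z + 2 has P(3/2 + I/2) = 3/2 - I ≠ 0, so no factor of (z - 3/2 - I/2) cancels.
Near z = 3/2 + I/2 we can therefore write f(z) = g(z)/(z - 3/2 - I/2)^3 with g analytic at 3/2 + I/2 and g(3/2 + I/2) ≠ 0 (g is the numerator divided by the remaining denominator factors).

Hence z = 3/2 + I/2 is a pole of order 3.

Final answer: 3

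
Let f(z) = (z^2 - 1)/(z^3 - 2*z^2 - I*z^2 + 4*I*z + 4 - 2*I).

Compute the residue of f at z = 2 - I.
Write f(z) = P(z)/Q(z) with P(z) = z^2 - 1 and Q(z) = z^3 - 2*z^2 - I*z^2 + 4*I*z + 4 - 2*I.
The denominator factors as Q(z) = (z - 1 - I)*(z + 1 - I)*(z - 2 + I), so z = 2 - I is a simple zero of Q and P is analytic there; z = 2 - I is therefore a simple pole and
  Res(f, z₀) = P(z₀)/Q'(z₀).

Q'(z) = 3*z^2 - 4*z - 2*I*z + 4*I, so Q'(2 - I) = -1 - 8*I.
P(2 - I) = 2 - 4*I.

Res(f, 2 - I) = (2 - 4*I)/(-1 - 8*I) = 6/13 + 4*I/13

Final answer: 6/13 + 4*I/13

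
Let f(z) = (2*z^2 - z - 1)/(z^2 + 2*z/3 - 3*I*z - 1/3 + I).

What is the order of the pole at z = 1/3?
Factor the denominator:
  z^2 + 2*z/3 - 3*I*z - 1/3 + I = (z - 1/3)*(z + 1 - 3*I)

The numerator P(z) = 2*z^2 - z - 1 has P(1/3) = -10/9 ≠ 0, so no factor of (z - 1/3) cancels.
Near z = 1/3 we can therefore write f(z) = g(z)/(z - 1/3) with g analytic at 1/3 and g(1/3) ≠ 0 (g is the numerator divided by the remaining denominator factors).

Hence z = 1/3 is a pole of order 1.

Final answer: 1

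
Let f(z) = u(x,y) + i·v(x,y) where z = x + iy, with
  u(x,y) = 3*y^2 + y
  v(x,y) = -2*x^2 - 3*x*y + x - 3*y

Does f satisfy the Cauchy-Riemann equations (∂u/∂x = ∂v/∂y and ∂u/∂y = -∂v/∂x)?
∂u/∂x = 0
∂v/∂y = -3*x - 3
∂u/∂y = 6*y + 1
∂v/∂x = -4*x - 3*y + 1
∂u/∂x ≠ ∂v/∂y and ∂u/∂y ≠ -∂v/∂x; the Cauchy-Riemann equations are not satisfied, so f is not analytic.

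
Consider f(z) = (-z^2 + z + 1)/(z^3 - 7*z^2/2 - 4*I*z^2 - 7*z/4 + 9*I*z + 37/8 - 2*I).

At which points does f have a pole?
The singularities of f are the zeros of the denominator. Factoring,
  z^3 - 7*z^2/2 - 4*I*z^2 - 7*z/4 + 9*I*z + 37/8 - 2*I = (z - 2 - 3*I/2)*(z - 1/2 - I)*(z - 1 - 3*I/2)
so the candidates are z = 2 + 3*I/2, z = 1/2 + I, z = 1 + 3*I/2.

Check the numerator P(z) = -z^2 + z + 1 at each one:
  P(2 + 3*I/2) = 5/4 - 9*I/2 ≠ 0, so z = 2 + 3*I/2 is a (simple) pole.
  P(1/2 + I) = 9/4 ≠ 0, so z = 1/2 + I is a (simple) pole.
  P(1 + 3*I/2) = 13/4 - 3*I/2 ≠ 0, so z = 1 + 3*I/2 is a (simple) pole.

Poles of f: {1/2 + I, 1 + 3*I/2, 2 + 3*I/2}

Final answer: {1/2 + I, 1 + 3*I/2, 2 + 3*I/2}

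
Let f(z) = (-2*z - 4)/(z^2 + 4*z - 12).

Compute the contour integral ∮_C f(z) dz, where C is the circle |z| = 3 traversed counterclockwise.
By the residue theorem, ∮_C f(z) dz = 2πi · (sum of the residues of f at the poles inside |z| = 3).

The denominator factors as (z + 6)*(z - 2), so the singularities of f are simple poles at z = -6, z = 2.
  |-6|² = 36 > 9 = 3², so this pole is outside the contour.
  |2|² = 4 < 9 = 3², so this pole is inside the contour.

With P(z) = -2*z - 4 and Q(z) = z^2 + 4*z - 12, each pole is simple, so Res(f, z₀) = P(z₀)/Q'(z₀) with Q'(z) = 2*z + 4.
  Res(f, 2) = P(2)/Q'(2) = (-8)/(8) = -1

∮_C f(z) dz = 2πi · (-1) = -2*I*pi

Final answer: -2*I*pi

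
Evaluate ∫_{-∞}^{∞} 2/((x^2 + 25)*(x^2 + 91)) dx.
Let f(z) = 2/((z^2 + 25)*(z^2 + 91)). The denominator has no real zeros and deg Q - deg P = 4 ≥ 2, so the integral of f over the upper semicircle |z| = R tends to 0 as R → ∞. Closing the contour in the upper half-plane,
  ∫_{-∞}^{∞} f(x) dx = 2πi · Σ Res(f, z_k)  over the poles with Im z_k > 0.

Zeros of the denominator: z^2 + 91 = 0 gives z = ±sqrt(91)*I; z^2 + 25 = 0 gives z = ±5*I.
Upper half-plane: z = 5*I, z = sqrt(91)*I (simple).

Each pole is a simple zero of Q(z) = z^4 + 116*z^2 + 2275, so Res(f, z₀) = P(z₀)/Q'(z₀) with P(z) = 2, Q'(z) = 4*z^3 + 232*z:
  Res(f, 5*I) = (2)/(660*I) = -I/330
  Res(f, sqrt(91)*I) = (2)/(-132*sqrt(91)*I) = sqrt(91)*I/6006

Sum of residues: I*(-91 + 5*sqrt(91))/30030
∫_{-∞}^{∞} f(x) dx = 2πi · (I*(-91 + 5*sqrt(91))/30030) = pi*(91 - 5*sqrt(91))/15015

Final answer: pi*(91 - 5*sqrt(91))/15015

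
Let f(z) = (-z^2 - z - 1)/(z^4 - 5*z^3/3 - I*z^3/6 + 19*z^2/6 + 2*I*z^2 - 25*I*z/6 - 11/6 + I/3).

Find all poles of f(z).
The singularities of f are the zeros of the denominator. Factoring,
  z^4 - 5*z^3/3 - I*z^3/6 + 19*z^2/6 + 2*I*z^2 - 25*I*z/6 - 11/6 + I/3 = (z - 1 - I/2)*(z - 1 + 2*I)*(z - I)*(z + 1/3 - 2*I/3)
so the candidates are z = 1 + I/2, z = 1 - 2*I, z = I, z = -1/3 + 2*I/3.

Check the numerator P(z) = -z^2 - z - 1 at each one:
  P(1 + I/2) = -11/4 - 3*I/2 ≠ 0, so z = 1 + I/2 is a (simple) pole.
  P(1 - 2*I) = 1 + 6*I ≠ 0, so z = 1 - 2*I is a (simple) pole.
  P(I) = -I ≠ 0, so z = I is a (simple) pole.
  P(-1/3 + 2*I/3) = -1/3 - 2*I/9 ≠ 0, so z = -1/3 + 2*I/3 is a (simple) pole.

Poles of f: {-1/3 + 2*I/3, I, 1 - 2*I, 1 + I/2}

Final answer: {-1/3 + 2*I/3, I, 1 - 2*I, 1 + I/2}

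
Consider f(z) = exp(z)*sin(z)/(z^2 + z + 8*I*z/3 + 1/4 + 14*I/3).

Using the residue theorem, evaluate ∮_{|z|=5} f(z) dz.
By the residue theorem, ∮_C f(z) dz = 2πi · (sum of the residues of f at the poles inside |z| = 5).

The denominator factors as (z + 3/2 - I/3)*(z - 1/2 + 3*I), so the singularities of f are simple poles at z = -3/2 + I/3, z = 1/2 - 3*I.
  |-3/2 + I/3|² = 85/36 < 25 = 5², so this pole is inside the contour.
  |1/2 - 3*I|² = 37/4 < 25 = 5², so this pole is inside the contour.

With P(z) = exp(z)*sin(z) and Q(z) = z^2 + z + 8*I*z/3 + 1/4 + 14*I/3, each pole is simple, so Res(f, z₀) = P(z₀)/Q'(z₀) with Q'(z) = 2*z + 1 + 8*I/3.
  Res(f, -3/2 + I/3) = P(-3/2 + I/3)/Q'(-3/2 + I/3) = (-exp(-3/2 + I/3)*sin(3/2 - I/3))/(-2 + 10*I/3) = (9/68 + 15*I/68)*exp(-3/2 + I/3)*sin(3/2 - I/3)
  Res(f, 1/2 - 3*I) = P(1/2 - 3*I)/Q'(1/2 - 3*I) = (exp(1/2 - 3*I)*sin(1/2 - 3*I))/(2 - 10*I/3) = (9/68 + 15*I/68)*exp(1/2 - 3*I)*sin(1/2 - 3*I)

Sum of residues inside C: (9/68 + 15*I/68)*exp(1/2 - 3*I)*sin(1/2 - 3*I) + (9/68 + 15*I/68)*exp(-3/2 + I/3)*sin(3/2 - I/3)
∮_C f(z) dz = 2πi · ((9/68 + 15*I/68)*exp(1/2 - 3*I)*sin(1/2 - 3*I) + (9/68 + 15*I/68)*exp(-3/2 + I/3)*sin(3/2 - I/3)) = pi*(-15/34 + 9*I/34)*exp(1/2 - 3*I)*sin(1/2 - 3*I) + pi*(-15/34 + 9*I/34)*exp(-3/2 + I/3)*sin(3/2 - I/3)

Final answer: pi*(-15/34 + 9*I/34)*exp(1/2 - 3*I)*sin(1/2 - 3*I) + pi*(-15/34 + 9*I/34)*exp(-3/2 + I/3)*sin(3/2 - I/3)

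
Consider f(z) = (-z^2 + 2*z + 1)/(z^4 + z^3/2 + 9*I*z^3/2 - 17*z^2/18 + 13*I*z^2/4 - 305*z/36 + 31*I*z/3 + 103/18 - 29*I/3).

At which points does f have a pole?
The singularities of f are the zeros of the denominator. Factoring,
  z^4 + z^3/2 + 9*I*z^3/2 - 17*z^2/18 + 13*I*z^2/4 - 305*z/36 + 31*I*z/3 + 103/18 - 29*I/3 = (z + 1 - 3*I/2)*(z - 2/3)*(z - 1/2 + 3*I)*(z + 2/3 + 3*I)
so the candidates are z = -1 + 3*I/2, z = 2/3, z = 1/2 - 3*I, z = -2/3 - 3*I.

Check the numerator P(z) = -z^2 + 2*z + 1 at each one:
  P(-1 + 3*I/2) = 1/4 + 6*I ≠ 0, so z = -1 + 3*I/2 is a (simple) pole.
  P(2/3) = 17/9 ≠ 0, so z = 2/3 is a (simple) pole.
  P(1/2 - 3*I) = 43/4 - 3*I ≠ 0, so z = 1/2 - 3*I is a (simple) pole.
  P(-2/3 - 3*I) = 74/9 - 10*I ≠ 0, so z = -2/3 - 3*I is a (simple) pole.

Poles of f: {-1 + 3*I/2, -2/3 - 3*I, 1/2 - 3*I, 2/3}

Final answer: {-1 + 3*I/2, -2/3 - 3*I, 1/2 - 3*I, 2/3}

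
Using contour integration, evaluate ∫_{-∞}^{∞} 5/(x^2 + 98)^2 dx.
Let f(z) = 5/(z^2 + 98)^2. The denominator has no real zeros and deg Q - deg P = 4 ≥ 2, so the integral of f over the upper semicircle |z| = R tends to 0 as R → ∞. Closing the contour in the upper half-plane,
  ∫_{-∞}^{∞} f(x) dx = 2πi · Σ Res(f, z_k)  over the poles with Im z_k > 0.

Zeros of the denominator: z^2 + 98 = 0 gives z = ±7*sqrt(2)*I.
Upper half-plane: z = 7*sqrt(2)*I (a pole of order 2).

Write f(z) = g(z)/(z - 7*sqrt(2)*I)^2 with g(z) = 5/(z + 7*sqrt(2)*I)^2. For a double pole, Res(f, z₀) = g'(z₀):
  g'(z) = -10/(z + 7*sqrt(2)*I)^3
  Res(f, 7*sqrt(2)*I) = g'(7*sqrt(2)*I) = -5*sqrt(2)*I/5488

∫_{-∞}^{∞} f(x) dx = 2πi · (-5*sqrt(2)*I/5488) = 5*sqrt(2)*pi/2744

Final answer: 5*sqrt(2)*pi/2744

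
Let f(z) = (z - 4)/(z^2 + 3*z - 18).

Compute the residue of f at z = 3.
Write f(z) = P(z)/Q(z) with P(z) = z - 4 and Q(z) = z^2 + 3*z - 18.
The denominator factors as Q(z) = (z - 3)*(z + 6), so z = 3 is a simple zero of Q and P is analytic there; z = 3 is therefore a simple pole and
  Res(f, z₀) = P(z₀)/Q'(z₀).

Q'(z) = 2*z + 3, so Q'(3) = 9.
P(3) = -1.

Res(f, 3) = (-1)/(9) = -1/9

Final answer: -1/9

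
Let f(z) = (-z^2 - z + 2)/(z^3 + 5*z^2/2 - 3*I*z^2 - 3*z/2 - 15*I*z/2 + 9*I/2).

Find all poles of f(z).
The singularities of f are the zeros of the denominator. Factoring,
  z^3 + 5*z^2/2 - 3*I*z^2 - 3*z/2 - 15*I*z/2 + 9*I/2 = (z + 3)*(z - 3*I)*(z - 1/2)
so the candidates are z = -3, z = 3*I, z = 1/2.

Check the numerator P(z) = -z^2 - z + 2 at each one:
  P(-3) = -4 ≠ 0, so z = -3 is a (simple) pole.
  P(3*I) = 11 - 3*I ≠ 0, so z = 3*I is a (simple) pole.
  P(1/2) = 5/4 ≠ 0, so z = 1/2 is a (simple) pole.

Poles of f: {-3, 3*I, 1/2}

Final answer: {-3, 3*I, 1/2}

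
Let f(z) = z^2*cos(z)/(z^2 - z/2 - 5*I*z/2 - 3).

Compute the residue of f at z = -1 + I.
Write f(z) = P(z)/Q(z) with P(z) = z^2*cos(z) and Q(z) = z^2 - z/2 - 5*I*z/2 - 3.
The denominator factors as Q(z) = (z + 1 - I)*(z - 3/2 - 3*I/2), so z = -1 + I is a simple zero of Q and P is analytic there; z = -1 + I is therefore a simple pole and
  Res(f, z₀) = P(z₀)/Q'(z₀).

Q'(z) = 2*z - 1/2 - 5*I/2, so Q'(-1 + I) = -5/2 - I/2.
P(-1 + I) = -2*I*cos(1 - I).

Res(f, -1 + I) = (-2*I*cos(1 - I))/(-5/2 - I/2) = (2/13 + 10*I/13)*cos(1 - I)

Final answer: (2/13 + 10*I/13)*cos(1 - I)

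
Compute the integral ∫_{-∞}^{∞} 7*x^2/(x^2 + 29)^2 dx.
7*sqrt(29)*pi/58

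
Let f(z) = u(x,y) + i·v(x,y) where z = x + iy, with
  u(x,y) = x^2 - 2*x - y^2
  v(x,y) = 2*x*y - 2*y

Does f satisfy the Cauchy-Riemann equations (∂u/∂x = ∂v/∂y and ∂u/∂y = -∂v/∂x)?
∂u/∂x = 2*x - 2
∂v/∂y = 2*x - 2
∂u/∂y = -2*y
∂v/∂x = 2*y
∂u/∂x = ∂v/∂y and ∂u/∂y = -∂v/∂x hold identically; f is analytic.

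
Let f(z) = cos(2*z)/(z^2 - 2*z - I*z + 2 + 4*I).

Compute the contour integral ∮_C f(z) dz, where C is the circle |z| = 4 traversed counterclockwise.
By the residue theorem, ∮_C f(z) dz = 2πi · (sum of the residues of f at the poles inside |z| = 4).

The denominator factors as (z - 2 + I)*(z - 2*I), so the singularities of f are simple poles at z = 2 - I, z = 2*I.
  |2 - I|² = 5 < 16 = 4², so this pole is inside the contour.
  |2*I|² = 4 < 16 = 4², so this pole is inside the contour.

With P(z) = cos(2*z) and Q(z) = z^2 - 2*z - I*z + 2 + 4*I, each pole is simple, so Res(f, z₀) = P(z₀)/Q'(z₀) with Q'(z) = 2*z - 2 - I.
  Res(f, 2 - I) = P(2 - I)/Q'(2 - I) = (cos(4 - 2*I))/(2 - 3*I) = (2/13 + 3*I/13)*cos(4 - 2*I)
  Res(f, 2*I) = P(2*I)/Q'(2*I) = (cosh(4))/(-2 + 3*I) = (-2/13 - 3*I/13)*cosh(4)

Sum of residues inside C: (-2/13 - 3*I/13)*cosh(4) + (2/13 + 3*I/13)*cos(4 - 2*I)
∮_C f(z) dz = 2πi · ((-2/13 - 3*I/13)*cosh(4) + (2/13 + 3*I/13)*cos(4 - 2*I)) = pi*(6/13 - 4*I/13)*cosh(4) + pi*(-6/13 + 4*I/13)*cos(4 - 2*I)

Final answer: pi*(6/13 - 4*I/13)*cosh(4) + pi*(-6/13 + 4*I/13)*cos(4 - 2*I)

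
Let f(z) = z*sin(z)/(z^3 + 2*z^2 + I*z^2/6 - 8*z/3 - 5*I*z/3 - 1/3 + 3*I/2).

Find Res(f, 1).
(39/185 + 12*I/185)*sin(1)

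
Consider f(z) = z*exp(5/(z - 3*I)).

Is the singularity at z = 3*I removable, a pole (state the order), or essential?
Let u = z - 3*I. Then
  e^(5/u) = Σ_{k≥0} (5)^k/(k!·u^k) = 1 + 5/u + 25/(2*u^2) + 125/(6*u^3) + ...
which has infinitely many negative powers of u, so exp(5/(z - 3*I)) has an essential singularity at z = 3*I.
The extra factor z is a nonzero polynomial; if the product had at most a pole at z = 3*I, dividing by that polynomial would leave exp(5/(z - 3*I)) with at most a pole too — contradiction. (Equivalently, the product's Laurent series still has infinitely many negative powers.)
So the singularity is essential.

Final answer: essential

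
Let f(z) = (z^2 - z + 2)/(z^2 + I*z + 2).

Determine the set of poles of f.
The singularities of f are the zeros of the denominator. Factoring,
  z^2 + I*z + 2 = (z - I)*(z + 2*I)
so the candidates are z = I, z = -2*I.

Check the numerator P(z) = z^2 - z + 2 at each one:
  P(I) = 1 - I ≠ 0, so z = I is a (simple) pole.
  P(-2*I) = -2 + 2*I ≠ 0, so z = -2*I is a (simple) pole.

Poles of f: {-2*I, I}

Final answer: {-2*I, I}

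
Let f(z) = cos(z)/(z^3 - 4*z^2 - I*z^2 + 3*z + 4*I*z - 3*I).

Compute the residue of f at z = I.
(1/10 + I/5)*cosh(1)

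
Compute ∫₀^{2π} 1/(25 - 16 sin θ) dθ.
Call the integral J. The integrand is 2π-periodic and we integrate over a full period, so shifting θ does not change the value (θ → θ + π/2 turns sin θ into cos θ; θ → θ + π flips the sign of the trig term). Hence
  J = ∫₀^{2π} dθ/(25 + 16 cos θ).
Put z = e^{iθ}: then cos θ = (z + 1/z)/2, dθ = dz/(iz), and z runs once counterclockwise around |z| = 1:
  J = ∮_{|z|=1} 1/(25 + 16*(z + 1/z)/2) · dz/(iz) = (2/i) ∮_{|z|=1} dz/(16*z^2 + 50*z + 16).
The roots of 16*z^2 + 50*z + 16 are z = (-25 ± sqrt(25^2 - 16^2))/16, with sqrt(369) = 3*sqrt(41); their product is 1, so only z₊ = -25/16 + 3*sqrt(41)/16 lies inside the unit circle (z₋ = -25/16 - 3*sqrt(41)/16 lies outside).
z₊ is a simple zero of q(z) = 16*z^2 + 50*z + 16, so Res(1/q, z₊) = 1/q'(z₊) with q'(z) = 32*z + 50; and q'(z₊) = 16*(z₊ - z₋) = 6*sqrt(41).
Therefore J = (2/i) · 2πi · 1/(6*sqrt(41)) = 2*pi/(3*sqrt(41)) = 2*sqrt(41)*pi/123

Final answer: 2*sqrt(41)*pi/123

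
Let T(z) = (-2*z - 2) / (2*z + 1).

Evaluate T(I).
-6/5 + 2*I/5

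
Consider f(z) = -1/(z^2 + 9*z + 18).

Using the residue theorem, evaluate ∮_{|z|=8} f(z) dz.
0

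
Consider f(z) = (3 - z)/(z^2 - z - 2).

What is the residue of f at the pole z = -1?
-4/3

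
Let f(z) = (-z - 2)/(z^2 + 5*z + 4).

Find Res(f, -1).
Write f(z) = P(z)/Q(z) with P(z) = -z - 2 and Q(z) = z^2 + 5*z + 4.
The denominator factors as Q(z) = (z + 4)*(z + 1), so z = -1 is a simple zero of Q and P is analytic there; z = -1 is therefore a simple pole and
  Res(f, z₀) = P(z₀)/Q'(z₀).

Q'(z) = 2*z + 5, so Q'(-1) = 3.
P(-1) = -1.

Res(f, -1) = (-1)/(3) = -1/3

Final answer: -1/3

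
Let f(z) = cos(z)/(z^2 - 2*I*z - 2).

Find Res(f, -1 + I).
Write f(z) = P(z)/Q(z) with P(z) = cos(z) and Q(z) = z^2 - 2*I*z - 2.
The denominator factors as Q(z) = (z + 1 - I)*(z - 1 - I), so z = -1 + I is a simple zero of Q and P is analytic there; z = -1 + I is therefore a simple pole and
  Res(f, z₀) = P(z₀)/Q'(z₀).

Q'(z) = 2*z - 2*I, so Q'(-1 + I) = -2.
P(-1 + I) = cos(1 - I).

Res(f, -1 + I) = (cos(1 - I))/(-2) = -cos(1 - I)/2

Final answer: -cos(1 - I)/2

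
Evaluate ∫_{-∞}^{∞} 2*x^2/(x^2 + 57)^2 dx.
Let f(z) = 2*z^2/(z^2 + 57)^2. The denominator has no real zeros and deg Q - deg P = 2 ≥ 2, so the integral of f over the upper semicircle |z| = R tends to 0 as R → ∞. Closing the contour in the upper half-plane,
  ∫_{-∞}^{∞} f(x) dx = 2πi · Σ Res(f, z_k)  over the poles with Im z_k > 0.

Zeros of the denominator: z^2 + 57 = 0 gives z = ±sqrt(57)*I.
Upper half-plane: z = sqrt(57)*I (a pole of order 2).

Write f(z) = g(z)/(z - sqrt(57)*I)^2 with g(z) = 2*z^2/(z + sqrt(57)*I)^2. For a double pole, Res(f, z₀) = g'(z₀):
  g'(z) = 4*sqrt(57)*I*z/(z + sqrt(57)*I)^3
  Res(f, sqrt(57)*I) = g'(sqrt(57)*I) = -sqrt(57)*I/114

∫_{-∞}^{∞} f(x) dx = 2πi · (-sqrt(57)*I/114) = sqrt(57)*pi/57

Final answer: sqrt(57)*pi/57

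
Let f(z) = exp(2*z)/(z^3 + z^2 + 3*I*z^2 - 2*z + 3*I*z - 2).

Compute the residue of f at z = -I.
Write f(z) = P(z)/Q(z) with P(z) = exp(2*z) and Q(z) = z^3 + z^2 + 3*I*z^2 - 2*z + 3*I*z - 2.
The denominator factors as Q(z) = (z + I)*(z + 2*I)*(z + 1), so z = -I is a simple zero of Q and P is analytic there; z = -I is therefore a simple pole and
  Res(f, z₀) = P(z₀)/Q'(z₀).

Q'(z) = 3*z^2 + 2*z + 6*I*z - 2 + 3*I, so Q'(-I) = 1 + I.
P(-I) = exp(-2*I).

Res(f, -I) = (exp(-2*I))/(1 + I) = (1/2 - I/2)*exp(-2*I)

Final answer: (1/2 - I/2)*exp(-2*I)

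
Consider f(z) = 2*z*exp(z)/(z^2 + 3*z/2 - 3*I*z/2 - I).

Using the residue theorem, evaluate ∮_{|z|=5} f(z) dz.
-4*I*pi*exp(-1/2 + I/2) + 8*I*pi*exp(-1 + I)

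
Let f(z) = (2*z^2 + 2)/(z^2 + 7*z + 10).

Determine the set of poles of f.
The singularities of f are the zeros of the denominator. Factoring,
  z^2 + 7*z + 10 = (z + 2)*(z + 5)
so the candidates are z = -2, z = -5.

Check the numerator P(z) = 2*z^2 + 2 at each one:
  P(-2) = 10 ≠ 0, so z = -2 is a (simple) pole.
  P(-5) = 52 ≠ 0, so z = -5 is a (simple) pole.

Poles of f: {-5, -2}

Final answer: {-5, -2}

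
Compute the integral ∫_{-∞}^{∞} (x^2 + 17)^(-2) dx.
Let f(z) = (z^2 + 17)^(-2). The denominator has no real zeros and deg Q - deg P = 4 ≥ 2, so the integral of f over the upper semicircle |z| = R tends to 0 as R → ∞. Closing the contour in the upper half-plane,
  ∫_{-∞}^{∞} f(x) dx = 2πi · Σ Res(f, z_k)  over the poles with Im z_k > 0.

Zeros of the denominator: z^2 + 17 = 0 gives z = ±sqrt(17)*I.
Upper half-plane: z = sqrt(17)*I (a pole of order 2).

Write f(z) = g(z)/(z - sqrt(17)*I)^2 with g(z) = (z + sqrt(17)*I)^(-2). For a double pole, Res(f, z₀) = g'(z₀):
  g'(z) = -2/(z + sqrt(17)*I)^3
  Res(f, sqrt(17)*I) = g'(sqrt(17)*I) = -sqrt(17)*I/1156

∫_{-∞}^{∞} f(x) dx = 2πi · (-sqrt(17)*I/1156) = sqrt(17)*pi/578

Final answer: sqrt(17)*pi/578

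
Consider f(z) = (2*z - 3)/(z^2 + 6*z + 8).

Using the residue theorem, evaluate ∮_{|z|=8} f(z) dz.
By the residue theorem, ∮_C f(z) dz = 2πi · (sum of the residues of f at the poles inside |z| = 8).

The denominator factors as (z + 4)*(z + 2), so the singularities of f are simple poles at z = -4, z = -2.
  |-4|² = 16 < 64 = 8², so this pole is inside the contour.
  |-2|² = 4 < 64 = 8², so this pole is inside the contour.

With P(z) = 2*z - 3 and Q(z) = z^2 + 6*z + 8, each pole is simple, so Res(f, z₀) = P(z₀)/Q'(z₀) with Q'(z) = 2*z + 6.
  Res(f, -4) = P(-4)/Q'(-4) = (-11)/(-2) = 11/2
  Res(f, -2) = P(-2)/Q'(-2) = (-7)/(2) = -7/2

Sum of residues inside C: 2
∮_C f(z) dz = 2πi · (2) = 4*I*pi

Final answer: 4*I*pi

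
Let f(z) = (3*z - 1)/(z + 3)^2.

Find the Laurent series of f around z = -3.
Put w = z - (-3), i.e. z = w - 3. The denominator is w^2, so it suffices to rewrite the numerator in powers of w.

P(z) = 3*z - 1
P(w - 3) = -10 + 3*w

Dividing each term by w^2:
  f = -10/w^2 + 3/w

Substituting back w = z + 3:
  f(z) = -10/(z + 3)^2 + 3/(z + 3)

The series is finite because the numerator is a polynomial; the negative powers form the principal part, and the coefficient of 1/(z + 3) gives Res(f, -3) = 3.

Final answer: -10/(z + 3)^2 + 3/(z + 3)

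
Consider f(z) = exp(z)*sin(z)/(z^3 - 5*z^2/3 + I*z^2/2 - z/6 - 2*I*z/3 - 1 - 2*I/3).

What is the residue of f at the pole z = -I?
Write f(z) = P(z)/Q(z) with P(z) = exp(z)*sin(z) and Q(z) = z^3 - 5*z^2/3 + I*z^2/2 - z/6 - 2*I*z/3 - 1 - 2*I/3.
The denominator factors as Q(z) = (z - 2)*(z + I)*(z + 1/3 - I/2), so z = -I is a simple zero of Q and P is analytic there; z = -I is therefore a simple pole and
  Res(f, z₀) = P(z₀)/Q'(z₀).

Q'(z) = 3*z^2 - 10*z/3 + I*z - 1/6 - 2*I/3, so Q'(-I) = -13/6 + 8*I/3.
P(-I) = -I*exp(-I)*sinh(1).

Res(f, -I) = (-I*exp(-I)*sinh(1))/(-13/6 + 8*I/3) = (-96/425 + 78*I/425)*exp(-I)*sinh(1)

Final answer: (-96/425 + 78*I/425)*exp(-I)*sinh(1)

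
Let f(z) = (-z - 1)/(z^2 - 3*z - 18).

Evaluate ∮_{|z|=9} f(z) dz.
By the residue theorem, ∮_C f(z) dz = 2πi · (sum of the residues of f at the poles inside |z| = 9).

The denominator factors as (z + 3)*(z - 6), so the singularities of f are simple poles at z = -3, z = 6.
  |-3|² = 9 < 81 = 9², so this pole is inside the contour.
  |6|² = 36 < 81 = 9², so this pole is inside the contour.

With P(z) = -z - 1 and Q(z) = z^2 - 3*z - 18, each pole is simple, so Res(f, z₀) = P(z₀)/Q'(z₀) with Q'(z) = 2*z - 3.
  Res(f, -3) = P(-3)/Q'(-3) = (2)/(-9) = -2/9
  Res(f, 6) = P(6)/Q'(6) = (-7)/(9) = -7/9

Sum of residues inside C: -1
∮_C f(z) dz = 2πi · (-1) = -2*I*pi

Final answer: -2*I*pi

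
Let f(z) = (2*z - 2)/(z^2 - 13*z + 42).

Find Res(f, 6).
Write f(z) = P(z)/Q(z) with P(z) = 2*z - 2 and Q(z) = z^2 - 13*z + 42.
The denominator factors as Q(z) = (z - 7)*(z - 6), so z = 6 is a simple zero of Q and P is analytic there; z = 6 is therefore a simple pole and
  Res(f, z₀) = P(z₀)/Q'(z₀).

Q'(z) = 2*z - 13, so Q'(6) = -1.
P(6) = 10.

Res(f, 6) = (10)/(-1) = -10

Final answer: -10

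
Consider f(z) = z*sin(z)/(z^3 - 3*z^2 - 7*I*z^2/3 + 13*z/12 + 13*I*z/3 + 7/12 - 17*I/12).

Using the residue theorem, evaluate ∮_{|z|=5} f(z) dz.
pi*(-24/25 - 168*I/25)*sin(1 + I) + pi*(24/25 + 18*I/25)*sin(1/2 + I/3) + 6*I*pi*sin(3/2 + I)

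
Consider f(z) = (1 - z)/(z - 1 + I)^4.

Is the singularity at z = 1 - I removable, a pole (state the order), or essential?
pole of order 4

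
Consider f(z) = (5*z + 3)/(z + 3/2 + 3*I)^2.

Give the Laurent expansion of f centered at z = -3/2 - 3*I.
Put w = z - (-3/2 - 3*I), i.e. z = w - 3/2 - 3*I. The denominator is w^2, so it suffices to rewrite the numerator in powers of w.

P(z) = 5*z + 3
P(w - 3/2 - 3*I) = -9/2 - 15*I + 5*w

Dividing each term by w^2:
  f = (-9/2 - 15*I)/w^2 + 5/w

Substituting back w = z + 3/2 + 3*I:
  f(z) = (-9/2 - 15*I)/(z + 3/2 + 3*I)^2 + 5/(z + 3/2 + 3*I)

The series is finite because the numerator is a polynomial; the negative powers form the principal part, and the coefficient of 1/(z + 3/2 + 3*I) gives Res(f, -3/2 - 3*I) = 5.

Final answer: (-9/2 - 15*I)/(z + 3/2 + 3*I)^2 + 5/(z + 3/2 + 3*I)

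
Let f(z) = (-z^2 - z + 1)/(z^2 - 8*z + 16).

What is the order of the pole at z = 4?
Factor the denominator:
  z^2 - 8*z + 16 = (z - 4)^2

The numerator P(z) = -z^2 - z + 1 has P(4) = -19 ≠ 0, so no factor of (z - 4) cancels.
Near z = 4 we can therefore write f(z) = g(z)/(z - 4)^2 with g analytic at 4 and g(4) ≠ 0 (g is just the numerator).

Hence z = 4 is a pole of order 2.

Final answer: 2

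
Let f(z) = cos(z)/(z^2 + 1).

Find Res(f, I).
Write f(z) = P(z)/Q(z) with P(z) = cos(z) and Q(z) = z^2 + 1.
The denominator factors as Q(z) = (z + I)*(z - I), so z = I is a simple zero of Q and P is analytic there; z = I is therefore a simple pole and
  Res(f, z₀) = P(z₀)/Q'(z₀).

Q'(z) = 2*z, so Q'(I) = 2*I.
P(I) = cosh(1).

Res(f, I) = (cosh(1))/(2*I) = -I*cosh(1)/2

Final answer: -I*cosh(1)/2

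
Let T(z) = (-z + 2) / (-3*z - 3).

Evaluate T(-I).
Substitute z = -I:
  numerator:   -(-I) + 2 = 2 + I
  denominator: -3*(-I) - 3 = -3 + 3*I
T(-I) = (2 + I)/(-3 + 3*I); multiplying numerator and denominator by the conjugate -3 - 3*I gives (-3 - 9*I)/18 = -1/6 - I/2

Final answer: -1/6 - I/2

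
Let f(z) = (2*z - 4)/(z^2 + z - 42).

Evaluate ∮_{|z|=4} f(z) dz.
By the residue theorem, ∮_C f(z) dz = 2πi · (sum of the residues of f at the poles inside |z| = 4).

The denominator factors as (z + 7)*(z - 6), so the singularities of f are simple poles at z = -7, z = 6.
  |-7|² = 49 > 16 = 4², so this pole is outside the contour.
  |6|² = 36 > 16 = 4², so this pole is outside the contour.

No pole lies inside the contour, so f is analytic on and inside C and the integral is 0 (Cauchy's theorem).

Final answer: 0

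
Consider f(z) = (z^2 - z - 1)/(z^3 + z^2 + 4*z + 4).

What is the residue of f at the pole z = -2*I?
2/5 - 9*I/20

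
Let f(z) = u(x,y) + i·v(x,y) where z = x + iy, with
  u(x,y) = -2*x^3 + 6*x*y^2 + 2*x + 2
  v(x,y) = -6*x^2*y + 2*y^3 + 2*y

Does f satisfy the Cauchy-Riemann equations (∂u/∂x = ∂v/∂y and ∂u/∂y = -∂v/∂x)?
∂u/∂x = -6*x^2 + 6*y^2 + 2
∂v/∂y = -6*x^2 + 6*y^2 + 2
∂u/∂y = 12*x*y
∂v/∂x = -12*x*y
∂u/∂x = ∂v/∂y and ∂u/∂y = -∂v/∂x hold identically; f is analytic.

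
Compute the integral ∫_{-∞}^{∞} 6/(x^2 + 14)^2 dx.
Let f(z) = 6/(z^2 + 14)^2. The denominator has no real zeros and deg Q - deg P = 4 ≥ 2, so the integral of f over the upper semicircle |z| = R tends to 0 as R → ∞. Closing the contour in the upper half-plane,
  ∫_{-∞}^{∞} f(x) dx = 2πi · Σ Res(f, z_k)  over the poles with Im z_k > 0.

Zeros of the denominator: z^2 + 14 = 0 gives z = ±sqrt(14)*I.
Upper half-plane: z = sqrt(14)*I (a pole of order 2).

Write f(z) = g(z)/(z - sqrt(14)*I)^2 with g(z) = 6/(z + sqrt(14)*I)^2. For a double pole, Res(f, z₀) = g'(z₀):
  g'(z) = -12/(z + sqrt(14)*I)^3
  Res(f, sqrt(14)*I) = g'(sqrt(14)*I) = -3*sqrt(14)*I/392

∫_{-∞}^{∞} f(x) dx = 2πi · (-3*sqrt(14)*I/392) = 3*sqrt(14)*pi/196

Final answer: 3*sqrt(14)*pi/196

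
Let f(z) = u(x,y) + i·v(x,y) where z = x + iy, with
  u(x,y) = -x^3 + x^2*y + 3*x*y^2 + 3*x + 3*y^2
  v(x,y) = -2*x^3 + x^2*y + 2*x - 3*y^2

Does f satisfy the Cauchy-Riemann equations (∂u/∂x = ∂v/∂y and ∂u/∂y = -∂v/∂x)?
∂u/∂x = -3*x^2 + 2*x*y + 3*y^2 + 3
∂v/∂y = x^2 - 6*y
∂u/∂y = x^2 + 6*x*y + 6*y
∂v/∂x = -6*x^2 + 2*x*y + 2
∂u/∂x ≠ ∂v/∂y and ∂u/∂y ≠ -∂v/∂x; the Cauchy-Riemann equations are not satisfied, so f is not analytic.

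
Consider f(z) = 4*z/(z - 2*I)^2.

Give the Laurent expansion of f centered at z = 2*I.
Put w = z - (2*I), i.e. z = w + 2*I. The denominator is w^2, so it suffices to rewrite the numerator in powers of w.

P(z) = 4*z
P(w + 2*I) = 8*I + 4*w

Dividing each term by w^2:
  f = 8*I/w^2 + 4/w

Substituting back w = z - 2*I:
  f(z) = 8*I/(z - 2*I)^2 + 4/(z - 2*I)

The series is finite because the numerator is a polynomial; the negative powers form the principal part, and the coefficient of 1/(z - 2*I) gives Res(f, 2*I) = 4.

Final answer: 8*I/(z - 2*I)^2 + 4/(z - 2*I)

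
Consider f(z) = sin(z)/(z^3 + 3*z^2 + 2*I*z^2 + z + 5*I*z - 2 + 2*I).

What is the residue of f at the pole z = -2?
(-1/10 - 3*I/10)*sin(2)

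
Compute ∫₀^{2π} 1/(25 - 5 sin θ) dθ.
Call the integral J. The integrand is 2π-periodic and we integrate over a full period, so shifting θ does not change the value (θ → θ + π/2 turns sin θ into cos θ; θ → θ + π flips the sign of the trig term). Hence
  J = ∫₀^{2π} dθ/(25 + 5 cos θ).
Put z = e^{iθ}: then cos θ = (z + 1/z)/2, dθ = dz/(iz), and z runs once counterclockwise around |z| = 1:
  J = ∮_{|z|=1} 1/(25 + 5*(z + 1/z)/2) · dz/(iz) = (2/i) ∮_{|z|=1} dz/(5*z^2 + 50*z + 5).
The roots of 5*z^2 + 50*z + 5 are z = (-25 ± sqrt(25^2 - 5^2))/5, with sqrt(600) = 10*sqrt(6); their product is 1, so only z₊ = -5 + 2*sqrt(6) lies inside the unit circle (z₋ = -5 - 2*sqrt(6) lies outside).
z₊ is a simple zero of q(z) = 5*z^2 + 50*z + 5, so Res(1/q, z₊) = 1/q'(z₊) with q'(z) = 10*z + 50; and q'(z₊) = 5*(z₊ - z₋) = 20*sqrt(6).
Therefore J = (2/i) · 2πi · 1/(20*sqrt(6)) = 2*pi/(10*sqrt(6)) = sqrt(6)*pi/30

Final answer: sqrt(6)*pi/30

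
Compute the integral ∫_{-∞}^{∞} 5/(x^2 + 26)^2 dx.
Let f(z) = 5/(z^2 + 26)^2. The denominator has no real zeros and deg Q - deg P = 4 ≥ 2, so the integral of f over the upper semicircle |z| = R tends to 0 as R → ∞. Closing the contour in the upper half-plane,
  ∫_{-∞}^{∞} f(x) dx = 2πi · Σ Res(f, z_k)  over the poles with Im z_k > 0.

Zeros of the denominator: z^2 + 26 = 0 gives z = ±sqrt(26)*I.
Upper half-plane: z = sqrt(26)*I (a pole of order 2).

Write f(z) = g(z)/(z - sqrt(26)*I)^2 with g(z) = 5/(z + sqrt(26)*I)^2. For a double pole, Res(f, z₀) = g'(z₀):
  g'(z) = -10/(z + sqrt(26)*I)^3
  Res(f, sqrt(26)*I) = g'(sqrt(26)*I) = -5*sqrt(26)*I/2704

∫_{-∞}^{∞} f(x) dx = 2πi · (-5*sqrt(26)*I/2704) = 5*sqrt(26)*pi/1352

Final answer: 5*sqrt(26)*pi/1352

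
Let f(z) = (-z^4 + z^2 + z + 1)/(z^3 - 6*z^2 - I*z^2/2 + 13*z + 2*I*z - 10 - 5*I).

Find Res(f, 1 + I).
-3/29 + 36*I/29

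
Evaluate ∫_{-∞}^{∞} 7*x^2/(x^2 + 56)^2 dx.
Let f(z) = 7*z^2/(z^2 + 56)^2. The denominator has no real zeros and deg Q - deg P = 2 ≥ 2, so the integral of f over the upper semicircle |z| = R tends to 0 as R → ∞. Closing the contour in the upper half-plane,
  ∫_{-∞}^{∞} f(x) dx = 2πi · Σ Res(f, z_k)  over the poles with Im z_k > 0.

Zeros of the denominator: z^2 + 56 = 0 gives z = ±2*sqrt(14)*I.
Upper half-plane: z = 2*sqrt(14)*I (a pole of order 2).

Write f(z) = g(z)/(z - 2*sqrt(14)*I)^2 with g(z) = 7*z^2/(z + 2*sqrt(14)*I)^2. For a double pole, Res(f, z₀) = g'(z₀):
  g'(z) = 28*sqrt(14)*I*z/(z + 2*sqrt(14)*I)^3
  Res(f, 2*sqrt(14)*I) = g'(2*sqrt(14)*I) = -sqrt(14)*I/16

∫_{-∞}^{∞} f(x) dx = 2πi · (-sqrt(14)*I/16) = sqrt(14)*pi/8

Final answer: sqrt(14)*pi/8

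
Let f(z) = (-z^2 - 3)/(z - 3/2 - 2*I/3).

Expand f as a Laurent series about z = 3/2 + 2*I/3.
Put w = z - (3/2 + 2*I/3), i.e. z = w + 3/2 + 2*I/3. The denominator is w, so it suffices to rewrite the numerator in powers of w.

P(z) = -z^2 - 3
P(w + 3/2 + 2*I/3) = -173/36 - 2*I + (-3 - 4*I/3)*w - w^2

Dividing each term by w:
  f = (-173/36 - 2*I)/w - 3 - 4*I/3 - w

Substituting back w = z - 3/2 - 2*I/3:
  f(z) = (-173/36 - 2*I)/(z - 3/2 - 2*I/3) - 3 - 4*I/3 - (z - 3/2 - 2*I/3)

The series is finite because the numerator is a polynomial; the negative powers form the principal part, and the coefficient of 1/(z - 3/2 - 2*I/3) gives Res(f, 3/2 + 2*I/3) = -173/36 - 2*I.

Final answer: (-173/36 - 2*I)/(z - 3/2 - 2*I/3) - 3 - 4*I/3 - (z - 3/2 - 2*I/3)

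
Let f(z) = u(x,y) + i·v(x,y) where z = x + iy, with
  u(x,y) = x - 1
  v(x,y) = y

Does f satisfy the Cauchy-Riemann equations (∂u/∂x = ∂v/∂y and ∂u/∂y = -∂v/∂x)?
∂u/∂x = 1
∂v/∂y = 1
∂u/∂y = 0
∂v/∂x = 0
∂u/∂x = ∂v/∂y and ∂u/∂y = -∂v/∂x hold identically; f is analytic.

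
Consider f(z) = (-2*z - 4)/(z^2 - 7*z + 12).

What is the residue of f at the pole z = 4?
Write f(z) = P(z)/Q(z) with P(z) = -2*z - 4 and Q(z) = z^2 - 7*z + 12.
The denominator factors as Q(z) = (z - 3)*(z - 4), so z = 4 is a simple zero of Q and P is analytic there; z = 4 is therefore a simple pole and
  Res(f, z₀) = P(z₀)/Q'(z₀).

Q'(z) = 2*z - 7, so Q'(4) = 1.
P(4) = -12.

Res(f, 4) = (-12)/(1) = -12

Final answer: -12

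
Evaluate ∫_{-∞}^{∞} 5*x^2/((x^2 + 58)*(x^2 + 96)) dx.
Let f(z) = 5*z^2/((z^2 + 58)*(z^2 + 96)). The denominator has no real zeros and deg Q - deg P = 2 ≥ 2, so the integral of f over the upper semicircle |z| = R tends to 0 as R → ∞. Closing the contour in the upper half-plane,
  ∫_{-∞}^{∞} f(x) dx = 2πi · Σ Res(f, z_k)  over the poles with Im z_k > 0.

Zeros of the denominator: z^2 + 58 = 0 gives z = ±sqrt(58)*I; z^2 + 96 = 0 gives z = ±4*sqrt(6)*I.
Upper half-plane: z = sqrt(58)*I, z = 4*sqrt(6)*I (simple).

Each pole is a simple zero of Q(z) = z^4 + 154*z^2 + 5568, so Res(f, z₀) = P(z₀)/Q'(z₀) with P(z) = 5*z^2, Q'(z) = 4*z^3 + 308*z:
  Res(f, sqrt(58)*I) = (-290)/(76*sqrt(58)*I) = 5*sqrt(58)*I/76
  Res(f, 4*sqrt(6)*I) = (-480)/(-304*sqrt(6)*I) = -5*sqrt(6)*I/19

Sum of residues: 5*I*(-4*sqrt(6) + sqrt(58))/76
∫_{-∞}^{∞} f(x) dx = 2πi · (5*I*(-4*sqrt(6) + sqrt(58))/76) = 5*pi*(-sqrt(58) + 4*sqrt(6))/38

Final answer: 5*pi*(-sqrt(58) + 4*sqrt(6))/38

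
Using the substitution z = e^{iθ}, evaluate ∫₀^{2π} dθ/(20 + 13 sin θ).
2*sqrt(231)*pi/231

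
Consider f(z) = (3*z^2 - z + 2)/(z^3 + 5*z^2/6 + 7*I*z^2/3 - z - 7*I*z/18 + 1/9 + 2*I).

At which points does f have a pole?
The singularities of f are the zeros of the denominator. Factoring,
  z^3 + 5*z^2/6 + 7*I*z^2/3 - z - 7*I*z/18 + 1/9 + 2*I = (z + 3/2 + 2*I)*(z - 2/3 + I)*(z - 2*I/3)
so the candidates are z = -3/2 - 2*I, z = 2/3 - I, z = 2*I/3.

Check the numerator P(z) = 3*z^2 - z + 2 at each one:
  P(-3/2 - 2*I) = -7/4 + 20*I ≠ 0, so z = -3/2 - 2*I is a (simple) pole.
  P(2/3 - I) = -1/3 - 3*I ≠ 0, so z = 2/3 - I is a (simple) pole.
  P(2*I/3) = 2/3 - 2*I/3 ≠ 0, so z = 2*I/3 is a (simple) pole.

Poles of f: {-3/2 - 2*I, 2*I/3, 2/3 - I}

Final answer: {-3/2 - 2*I, 2*I/3, 2/3 - I}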